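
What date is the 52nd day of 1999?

January has 31 days (52 − 31 = 21 remain).
21 into February → February 21.

21 February 1999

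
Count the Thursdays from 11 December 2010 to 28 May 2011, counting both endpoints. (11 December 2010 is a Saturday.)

11 December 2010 is a Saturday; the first Thursday on or after it is 16 December 2010 (5 days later).
From 16 December 2010 to 28 May 2011: 15 + 31 + 28 + 31 + 30 + 28 = 163 days (rest of December, January, February, March, April, May).
163 ÷ 7 = 23 full weeks with remainder 2, so 23 more Thursdays after the first → 24.

24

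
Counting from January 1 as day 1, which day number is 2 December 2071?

Days in months before December: 31 + 28 + 31 + 30 + 31 + 30 + 31 + 31 + 30 + 31 + 30 = 334.
Plus 2 days into December → day 336.

336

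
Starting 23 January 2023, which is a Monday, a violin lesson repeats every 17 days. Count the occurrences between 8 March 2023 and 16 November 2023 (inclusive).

15

Occurrences land 17·i days after 23 January 2023 for i = 0, 1, 2, …
8 March 2023 is 44 days after the start; 44 ÷ 17 = 2 remainder 10; since the remainder is 10, round up to i = 3. First occurrence in the window: #4 on 15 March 2023 (3×17 = 51 days in).
16 November 2023 is 297 days after the start; 297 ÷ 17 = 17 remainder 8. Last occurrence in the window: #18 on 8 November 2023.
Occurrences #4 through #18: 15 in total.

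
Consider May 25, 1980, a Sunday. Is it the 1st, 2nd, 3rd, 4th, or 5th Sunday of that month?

4th

Day 25 falls in week ⌈25/7⌉ of the month.
Days 1–7 hold the 1st Sunday, 8–14 the 2nd, 15–21 the 3rd, 22–28 the 4th, 29–31 the 5th.
25 is in the range for the 4th.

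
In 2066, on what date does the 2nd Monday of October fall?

The first Monday of October 2066 is October 4.
The 2nd Monday is 1 weeks later: 4 + 7 = 11.

October 11, 2066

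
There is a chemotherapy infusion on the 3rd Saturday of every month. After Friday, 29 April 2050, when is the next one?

April 2050 starts on a Friday; its first Saturday is the 2nd, so the 3rd Saturday is the 16th — 16 April 2050.
That is not after 29 April 2050, so look at May 2050.
May 2050 starts on a Sunday; its first Saturday is the 7th, so the 3rd Saturday is the 21st — 21 May 2050.

21 May 2050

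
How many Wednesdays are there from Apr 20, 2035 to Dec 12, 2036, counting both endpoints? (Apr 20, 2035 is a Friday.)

Apr 20, 2035 is a Friday; the first Wednesday on or after it is Apr 25, 2035 (5 days later).
From Apr 25, 2035 to Dec 12, 2036: 250 + 347 = 597 days (rest of 2035, to Dec 12, 2036 in 2036).
597 ÷ 7 = 85 full weeks with remainder 2, so 85 more Wednesdays after the first → 86.

86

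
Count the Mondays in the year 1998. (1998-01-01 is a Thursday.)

52

1998-01-01 is a Thursday; the first Monday on or after it is 1998-01-05 (4 days later).
From 1998-01-05 to 1998-12-31: 26 + 28 + 31 + 30 + 31 + 30 + 31 + 31 + 30 + 31 + 30 + 31 = 360 days (rest of January, February, March, April, May, June, July, August, September, October, November, December).
360 ÷ 7 = 51 full weeks with remainder 3, so 51 more Mondays after the first → 52.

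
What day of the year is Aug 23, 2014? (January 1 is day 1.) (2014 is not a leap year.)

235

Days in months before Aug: 31 + 28 + 31 + 30 + 31 + 30 + 31 = 212.
Plus 23 days into Aug → day 235.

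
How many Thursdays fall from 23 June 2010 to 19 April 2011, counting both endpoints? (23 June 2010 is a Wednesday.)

23 June 2010 is a Wednesday; the first Thursday on or after it is 24 June 2010 (1 day later).
From 24 June 2010 to 19 April 2011: 6 + 31 + 31 + 30 + 31 + 30 + 31 + 31 + 28 + 31 + 19 = 299 days (rest of June, July, August, September, October, November, December, January, February, March, April).
299 ÷ 7 = 42 full weeks with remainder 5, so 42 more Thursdays after the first → 43.

43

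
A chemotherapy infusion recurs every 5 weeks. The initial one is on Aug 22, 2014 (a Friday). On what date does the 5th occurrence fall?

Jan 9, 2015

The 5th occurrence is 4 intervals after the first: 4 × 35 = 140 days after Aug 22, 2014.
Aug has 31 days — 9 days to the end of Aug leaves 131.
Sep has 30 days (101 left).
Oct has 31 days (70 left).
Nov has 30 days (40 left).
Dec has 31 days (9 left).
9 days into Jan → Jan 9, 2015.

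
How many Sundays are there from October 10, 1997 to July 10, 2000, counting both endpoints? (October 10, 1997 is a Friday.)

144

October 10, 1997 is a Friday; the first Sunday on or after it is October 12, 1997 (2 days later).
From October 12, 1997 to July 10, 2000: 80 + 365 + 365 + 192 = 1002 days (rest of 1997, 1998, 1999, to July 10, 2000 in 2000).
1002 ÷ 7 = 143 full weeks with remainder 1, so 143 more Sundays after the first → 144.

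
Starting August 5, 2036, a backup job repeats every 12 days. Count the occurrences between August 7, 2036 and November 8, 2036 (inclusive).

7

Occurrences land 12·i days after August 5, 2036 for i = 0, 1, 2, …
August 7, 2036 is 2 days after the start; 2 ÷ 12 = 0 remainder 2; since the remainder is 2, round up to i = 1. First occurrence in the window: #2 on August 17, 2036 (1×12 = 12 days in).
November 8, 2036 is 95 days after the start; 95 ÷ 12 = 7 remainder 11. Last occurrence in the window: #8 on October 28, 2036.
Occurrences #2 through #8: 7 in total.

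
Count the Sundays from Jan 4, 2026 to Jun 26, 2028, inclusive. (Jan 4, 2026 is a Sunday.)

130

Jan 4, 2026 is a Sunday; the first Sunday on or after it is Jan 4, 2026.
From Jan 4, 2026 to Jun 26, 2028: 361 + 365 + 178 = 904 days (rest of 2026, 2027, to Jun 26, 2028 in 2028).
904 ÷ 7 = 129 full weeks with remainder 1, so 129 more Sundays after the first → 130.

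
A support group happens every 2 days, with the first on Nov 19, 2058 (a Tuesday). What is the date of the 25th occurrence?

Jan 6, 2059

The 25th occurrence is 24 intervals after the first: 24 × 2 = 48 days after Nov 19, 2058.
Nov has 30 days — 11 days to the end of Nov leaves 37.
Dec has 31 days (6 left).
6 days into Jan → Jan 6, 2059.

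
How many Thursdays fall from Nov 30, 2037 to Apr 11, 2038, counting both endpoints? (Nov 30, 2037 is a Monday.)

Nov 30, 2037 is a Monday; the first Thursday on or after it is Dec 3, 2037 (3 days later).
From Dec 3, 2037 to Apr 11, 2038: 28 + 31 + 28 + 31 + 11 = 129 days (rest of Dec, Jan, Feb, Mar, Apr).
129 ÷ 7 = 18 full weeks with remainder 3, so 18 more Thursdays after the first → 19.

19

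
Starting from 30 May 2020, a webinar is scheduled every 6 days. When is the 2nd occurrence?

The 2nd occurrence is 1 interval after the first: 1 × 6 = 6 days after 30 May 2020.
May has 31 days — 1 day to the end of May leaves 5.
5 days into June → 5 June 2020.

5 June 2020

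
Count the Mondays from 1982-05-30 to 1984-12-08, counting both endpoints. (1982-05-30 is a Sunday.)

1982-05-30 is a Sunday; the first Monday on or after it is 1982-05-31 (1 day later).
From 1982-05-31 to 1984-12-08: 214 + 365 + 343 = 922 days (rest of 1982, 1983, to 1984-12-08 in 1984).
922 ÷ 7 = 131 full weeks with remainder 5, so 131 more Mondays after the first → 132.

132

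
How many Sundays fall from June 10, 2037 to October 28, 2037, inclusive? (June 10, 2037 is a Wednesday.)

June 10, 2037 is a Wednesday; the first Sunday on or after it is June 14, 2037 (4 days later).
From June 14, 2037 to October 28, 2037: 16 + 31 + 31 + 30 + 28 = 136 days (rest of June, July, August, September, October).
136 ÷ 7 = 19 full weeks with remainder 3, so 19 more Sundays after the first → 20.

20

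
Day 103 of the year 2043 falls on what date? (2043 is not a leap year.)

Apr 13, 2043

Jan has 31 days (103 − 31 = 72 remain).
Feb has 28 days (72 − 28 = 44 remain).
Mar has 31 days (44 − 31 = 13 remain).
13 into Apr → Apr 13.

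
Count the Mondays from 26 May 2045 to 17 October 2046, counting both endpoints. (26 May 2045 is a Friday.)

73

26 May 2045 is a Friday; the first Monday on or after it is 29 May 2045 (3 days later).
From 29 May 2045 to 17 October 2046: 216 + 290 = 506 days (rest of 2045, to 17 October 2046 in 2046).
506 ÷ 7 = 72 full weeks with remainder 2, so 72 more Mondays after the first → 73.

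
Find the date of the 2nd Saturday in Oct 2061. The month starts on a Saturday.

Oct 8, 2061

Oct 2061 begins on a Saturday, so the first Saturday is Oct 1.
The 2nd Saturday is 1 weeks later: 1 + 7 = 8.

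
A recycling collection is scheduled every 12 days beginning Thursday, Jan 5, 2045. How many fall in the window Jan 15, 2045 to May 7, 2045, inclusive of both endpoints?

Occurrences land 12·i days after Jan 5, 2045 for i = 0, 1, 2, …
Jan 15, 2045 is 10 days after the start; 10 ÷ 12 = 0 remainder 10; since the remainder is 10, round up to i = 1. First occurrence in the window: #2 on Jan 17, 2045 (1×12 = 12 days in).
May 7, 2045 is 122 days after the start; 122 ÷ 12 = 10 remainder 2. Last occurrence in the window: #11 on May 5, 2045.
Occurrences #2 through #11: 10 in total.

10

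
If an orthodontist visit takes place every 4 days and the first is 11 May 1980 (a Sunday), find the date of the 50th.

23 November 1980

The 50th occurrence is 49 intervals after the first: 49 × 4 = 196 days after 11 May 1980.
May has 31 days — 20 days to the end of May leaves 176.
June has 30 days (146 left).
July has 31 days (115 left).
August has 31 days (84 left).
September has 30 days (54 left).
October has 31 days (23 left).
23 days into November → 23 November 1980.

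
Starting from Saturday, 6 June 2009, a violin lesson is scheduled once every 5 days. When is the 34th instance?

18 November 2009

The 34th occurrence is 33 intervals after the first: 33 × 5 = 165 days after 6 June 2009.
June has 30 days — 24 days to the end of June leaves 141.
July has 31 days (110 left).
August has 31 days (79 left).
September has 30 days (49 left).
October has 31 days (18 left).
18 days into November → 18 November 2009.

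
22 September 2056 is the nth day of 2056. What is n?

Days in months before September: 31 + 29 + 31 + 30 + 31 + 30 + 31 + 31 = 244.
Plus 22 days into September → day 266.

266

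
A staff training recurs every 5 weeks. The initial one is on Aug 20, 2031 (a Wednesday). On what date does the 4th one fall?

Dec 3, 2031

The 4th occurrence is 3 intervals after the first: 3 × 35 = 105 days after Aug 20, 2031.
Aug has 31 days — 11 days to the end of Aug leaves 94.
Sep has 30 days (64 left).
Oct has 31 days (33 left).
Nov has 30 days (3 left).
3 days into Dec → Dec 3, 2031.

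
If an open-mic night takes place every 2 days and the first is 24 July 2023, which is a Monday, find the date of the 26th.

12 September 2023

The 26th occurrence is 25 intervals after the first: 25 × 2 = 50 days after 24 July 2023.
July has 31 days — 7 days to the end of July leaves 43.
August has 31 days (12 left).
12 days into September → 12 September 2023.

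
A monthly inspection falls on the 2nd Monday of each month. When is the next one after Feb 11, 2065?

Mar 9, 2065

Feb 2065 starts on a Sunday; its first Monday is the 2nd, so the 2nd Monday is the 9th — Feb 9, 2065.
That is not after Feb 11, 2065, so look at Mar 2065.
Mar 2065 starts on a Sunday; its first Monday is the 2nd, so the 2nd Monday is the 9th — Mar 9, 2065.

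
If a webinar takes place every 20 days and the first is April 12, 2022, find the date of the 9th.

September 19, 2022

The 9th occurrence is 8 intervals after the first: 8 × 20 = 160 days after April 12, 2022.
April has 30 days — 18 days to the end of April leaves 142.
May has 31 days (111 left).
June has 30 days (81 left).
July has 31 days (50 left).
August has 31 days (19 left).
19 days into September → September 19, 2022.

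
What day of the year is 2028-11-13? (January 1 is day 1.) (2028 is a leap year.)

318

Days in months before November: 31 + 29 + 31 + 30 + 31 + 30 + 31 + 31 + 30 + 31 = 305.
Plus 13 days into November → day 318.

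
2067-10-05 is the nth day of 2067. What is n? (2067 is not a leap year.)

Days in months before October: 31 + 28 + 31 + 30 + 31 + 30 + 31 + 31 + 30 = 273.
Plus 5 days into October → day 278.

278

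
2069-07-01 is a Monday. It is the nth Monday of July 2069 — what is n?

1st

Day 1 falls in week ⌈1/7⌉ of the month.
Days 1–7 hold the 1st Monday, 8–14 the 2nd, 15–21 the 3rd, 22–28 the 4th, 29–31 the 5th.
1 is in the range for the 1st.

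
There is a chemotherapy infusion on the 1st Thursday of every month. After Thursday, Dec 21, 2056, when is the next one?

Jan 4, 2057

Dec 2056 starts on a Friday, so its 1st Thursday is Dec 7, 2056 (6 days in).
That is not after Dec 21, 2056, so look at Jan 2057.
Jan 2057 starts on a Monday, so its 1st Thursday is Jan 4, 2057 (3 days in).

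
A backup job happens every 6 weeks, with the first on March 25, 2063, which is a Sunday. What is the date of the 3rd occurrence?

The 3rd occurrence is 2 intervals after the first: 2 × 42 = 84 days after March 25, 2063.
March has 31 days — 6 days to the end of March leaves 78.
April has 30 days (48 left).
May has 31 days (17 left).
17 days into June → June 17, 2063.

June 17, 2063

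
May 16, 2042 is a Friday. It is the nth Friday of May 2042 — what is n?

3rd

Day 16 falls in week ⌈16/7⌉ of the month.
Days 1–7 hold the 1st Friday, 8–14 the 2nd, 15–21 the 3rd, 22–28 the 4th, 29–31 the 5th.
16 is in the range for the 3rd.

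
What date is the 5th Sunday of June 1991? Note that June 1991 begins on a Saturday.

June 1991 begins on a Saturday, so the first Sunday is June 2 (1 day later).
The 5th Sunday is 4 weeks later: 2 + 28 = 30.

30 June 1991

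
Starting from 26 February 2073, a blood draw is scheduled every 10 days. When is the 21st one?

The 21st occurrence is 20 intervals after the first: 20 × 10 = 200 days after 26 February 2073.
February has 28 days — 2 days to the end of February leaves 198.
March has 31 days (167 left).
April has 30 days (137 left).
May has 31 days (106 left).
June has 30 days (76 left).
July has 31 days (45 left).
August has 31 days (14 left).
14 days into September → 14 September 2073.

14 September 2073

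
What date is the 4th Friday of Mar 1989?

The first Friday of Mar 1989 is Mar 3.
The 4th Friday is 3 weeks later: 3 + 21 = 24.

Mar 24, 1989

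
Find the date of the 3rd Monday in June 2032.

June 2032 begins on a Tuesday, so the first Monday is June 7 (6 days later).
The 3rd Monday is 2 weeks later: 7 + 14 = 21.

2032-06-21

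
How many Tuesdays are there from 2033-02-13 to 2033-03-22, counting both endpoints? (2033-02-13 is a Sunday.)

2033-02-13 is a Sunday; the first Tuesday on or after it is 2033-02-15 (2 days later).
From 2033-02-15 to 2033-03-22: 13 + 22 = 35 days (rest of February, March).
35 ÷ 7 = 5 full weeks with remainder 0, so 5 more Tuesdays after the first → 6.

6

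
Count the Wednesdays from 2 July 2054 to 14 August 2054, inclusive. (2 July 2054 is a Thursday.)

6

2 July 2054 is a Thursday; the first Wednesday on or after it is 8 July 2054 (6 days later).
From 8 July 2054 to 14 August 2054: 23 + 14 = 37 days (rest of July, August).
37 ÷ 7 = 5 full weeks with remainder 2, so 5 more Wednesdays after the first → 6.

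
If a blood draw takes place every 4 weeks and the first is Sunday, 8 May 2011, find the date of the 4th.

The 4th occurrence is 3 intervals after the first: 3 × 28 = 84 days after 8 May 2011.
May has 31 days — 23 days to the end of May leaves 61.
June has 30 days (31 left).
31 days into July → 31 July 2011.

31 July 2011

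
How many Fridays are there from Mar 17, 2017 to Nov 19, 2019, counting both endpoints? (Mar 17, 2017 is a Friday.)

Mar 17, 2017 is a Friday; the first Friday on or after it is Mar 17, 2017.
From Mar 17, 2017 to Nov 19, 2019: 289 + 365 + 323 = 977 days (rest of 2017, 2018, to Nov 19, 2019 in 2019).
977 ÷ 7 = 139 full weeks with remainder 4, so 139 more Fridays after the first → 140.

140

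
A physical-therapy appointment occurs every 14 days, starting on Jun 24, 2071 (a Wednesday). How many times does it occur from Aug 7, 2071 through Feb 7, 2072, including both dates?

13

Occurrences land 14·i days after Jun 24, 2071 for i = 0, 1, 2, …
Aug 7, 2071 is 44 days after the start; 44 ÷ 14 = 3 remainder 2; since the remainder is 2, round up to i = 4. First occurrence in the window: #5 on Aug 19, 2071 (4×14 = 56 days in).
Feb 7, 2072 is 228 days after the start; 228 ÷ 14 = 16 remainder 4. Last occurrence in the window: #17 on Feb 3, 2072.
Occurrences #5 through #17: 13 in total.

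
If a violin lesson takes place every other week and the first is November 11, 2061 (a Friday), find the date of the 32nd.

January 19, 2063

The 32nd occurrence is 31 intervals after the first: 31 × 14 = 434 days after November 11, 2061.
November has 30 days — 19 days to the end of November leaves 415.
From end of November to end of 2061 is 31 days (384 left).
2062 has 365 days (19 left).
19 days into January → January 19, 2063.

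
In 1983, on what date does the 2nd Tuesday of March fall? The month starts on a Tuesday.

March 1983 begins on a Tuesday, so the first Tuesday is March 1.
The 2nd Tuesday is 1 weeks later: 1 + 7 = 8.

1983-03-08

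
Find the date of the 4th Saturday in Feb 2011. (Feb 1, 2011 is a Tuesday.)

Feb 2011 begins on a Tuesday, so the first Saturday is Feb 5 (4 days later).
The 4th Saturday is 3 weeks later: 5 + 21 = 26.

Feb 26, 2011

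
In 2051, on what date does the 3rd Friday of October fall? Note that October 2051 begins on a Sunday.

October 2051 begins on a Sunday, so the first Friday is October 6 (5 days later).
The 3rd Friday is 2 weeks later: 6 + 14 = 20.

2051-10-20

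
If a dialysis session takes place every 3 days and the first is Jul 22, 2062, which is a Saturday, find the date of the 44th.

Nov 28, 2062

The 44th occurrence is 43 intervals after the first: 43 × 3 = 129 days after Jul 22, 2062.
Jul has 31 days — 9 days to the end of Jul leaves 120.
Aug has 31 days (89 left).
Sep has 30 days (59 left).
Oct has 31 days (28 left).
28 days into Nov → Nov 28, 2062.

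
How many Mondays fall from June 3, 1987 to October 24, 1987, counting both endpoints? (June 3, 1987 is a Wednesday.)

June 3, 1987 is a Wednesday; the first Monday on or after it is June 8, 1987 (5 days later).
From June 8, 1987 to October 24, 1987: 22 + 31 + 31 + 30 + 24 = 138 days (rest of June, July, August, September, October).
138 ÷ 7 = 19 full weeks with remainder 5, so 19 more Mondays after the first → 20.

20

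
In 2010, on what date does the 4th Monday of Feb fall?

Feb 22, 2010

Feb 2010 begins on a Monday, so the first Monday is Feb 1.
The 4th Monday is 3 weeks later: 1 + 21 = 22.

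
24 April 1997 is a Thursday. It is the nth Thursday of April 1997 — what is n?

Day 24 falls in week ⌈24/7⌉ of the month.
Days 1–7 hold the 1st Thursday, 8–14 the 2nd, 15–21 the 3rd, 22–28 the 4th, 29–31 the 5th.
24 is in the range for the 4th.

4th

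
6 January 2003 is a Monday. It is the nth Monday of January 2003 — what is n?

1st

Day 6 falls in week ⌈6/7⌉ of the month.
Days 1–7 hold the 1st Monday, 8–14 the 2nd, 15–21 the 3rd, 22–28 the 4th, 29–31 the 5th.
6 is in the range for the 1st.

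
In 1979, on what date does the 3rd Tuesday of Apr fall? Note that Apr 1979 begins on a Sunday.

Apr 17, 1979

Apr 1979 begins on a Sunday, so the first Tuesday is Apr 3 (2 days later).
The 3rd Tuesday is 2 weeks later: 3 + 14 = 17.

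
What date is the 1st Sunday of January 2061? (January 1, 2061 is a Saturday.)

January 2061 begins on a Saturday, so the first Sunday is January 2 (1 day later).

2 January 2061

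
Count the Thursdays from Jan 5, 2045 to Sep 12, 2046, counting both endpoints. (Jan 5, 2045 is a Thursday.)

88

Jan 5, 2045 is a Thursday; the first Thursday on or after it is Jan 5, 2045.
From Jan 5, 2045 to Sep 12, 2046: 360 + 255 = 615 days (rest of 2045, to Sep 12, 2046 in 2046).
615 ÷ 7 = 87 full weeks with remainder 6, so 87 more Thursdays after the first → 88.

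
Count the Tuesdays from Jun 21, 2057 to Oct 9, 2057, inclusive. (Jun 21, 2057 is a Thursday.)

16

Jun 21, 2057 is a Thursday; the first Tuesday on or after it is Jun 26, 2057 (5 days later).
From Jun 26, 2057 to Oct 9, 2057: 4 + 31 + 31 + 30 + 9 = 105 days (rest of Jun, Jul, Aug, Sep, Oct).
105 ÷ 7 = 15 full weeks with remainder 0, so 15 more Tuesdays after the first → 16.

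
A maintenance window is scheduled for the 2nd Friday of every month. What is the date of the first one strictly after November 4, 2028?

November 2028 starts on a Wednesday; its first Friday is the 3rd, so the 2nd Friday is the 10th — November 10, 2028.
November 10, 2028 is after November 4, 2028, so that is the next one.

November 10, 2028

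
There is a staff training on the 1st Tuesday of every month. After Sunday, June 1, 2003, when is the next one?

June 2003 starts on a Sunday, so its 1st Tuesday is June 3, 2003 (2 days in).
June 3, 2003 is after June 1, 2003, so that is the next one.

June 3, 2003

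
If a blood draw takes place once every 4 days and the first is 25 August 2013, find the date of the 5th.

The 5th occurrence is 4 intervals after the first: 4 × 4 = 16 days after 25 August 2013.
August has 31 days — 6 days to the end of August leaves 10.
10 days into September → 10 September 2013.

10 September 2013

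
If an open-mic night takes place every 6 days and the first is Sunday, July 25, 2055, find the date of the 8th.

The 8th occurrence is 7 intervals after the first: 7 × 6 = 42 days after July 25, 2055.
July has 31 days — 6 days to the end of July leaves 36.
August has 31 days (5 left).
5 days into September → September 5, 2055.

September 5, 2055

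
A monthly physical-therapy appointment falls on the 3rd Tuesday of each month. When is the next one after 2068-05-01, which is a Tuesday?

2068-05-15

May 2068 starts on a Tuesday; its first Tuesday is the 1st, so the 3rd Tuesday is the 15th — 2068-05-15.
2068-05-15 is after 2068-05-01, so that is the next one.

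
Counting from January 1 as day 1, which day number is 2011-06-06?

157

Days in months before June: 31 + 28 + 31 + 30 + 31 = 151.
Plus 6 days into June → day 157.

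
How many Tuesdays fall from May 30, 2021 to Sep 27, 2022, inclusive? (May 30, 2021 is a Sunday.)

May 30, 2021 is a Sunday; the first Tuesday on or after it is Jun 1, 2021 (2 days later).
From Jun 1, 2021 to Sep 27, 2022: 213 + 270 = 483 days (rest of 2021, to Sep 27, 2022 in 2022).
483 ÷ 7 = 69 full weeks with remainder 0, so 69 more Tuesdays after the first → 70.

70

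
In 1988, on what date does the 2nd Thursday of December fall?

1988-12-08

The first Thursday of December 1988 is December 1.
The 2nd Thursday is 1 weeks later: 1 + 7 = 8.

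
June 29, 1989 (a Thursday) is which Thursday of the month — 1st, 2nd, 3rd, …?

5th

Day 29 falls in week ⌈29/7⌉ of the month.
Days 1–7 hold the 1st Thursday, 8–14 the 2nd, 15–21 the 3rd, 22–28 the 4th, 29–31 the 5th.
29 is in the range for the 5th.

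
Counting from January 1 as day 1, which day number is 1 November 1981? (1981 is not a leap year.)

305

Days in months before November: 31 + 28 + 31 + 30 + 31 + 30 + 31 + 31 + 30 + 31 = 304.
Plus 1 day into November → day 305.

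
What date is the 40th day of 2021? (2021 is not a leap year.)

February 9, 2021

January has 31 days (40 − 31 = 9 remain).
9 into February → February 9.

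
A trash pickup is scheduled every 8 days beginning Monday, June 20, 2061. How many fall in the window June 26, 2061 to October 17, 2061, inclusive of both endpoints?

Occurrences land 8·i days after June 20, 2061 for i = 0, 1, 2, …
June 26, 2061 is 6 days after the start; 6 ÷ 8 = 0 remainder 6; since the remainder is 6, round up to i = 1. First occurrence in the window: #2 on June 28, 2061 (1×8 = 8 days in).
October 17, 2061 is 119 days after the start; 119 ÷ 8 = 14 remainder 7. Last occurrence in the window: #15 on October 10, 2061.
Occurrences #2 through #15: 14 in total.

14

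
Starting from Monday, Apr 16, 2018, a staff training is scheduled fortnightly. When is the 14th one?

The 14th occurrence is 13 intervals after the first: 13 × 14 = 182 days after Apr 16, 2018.
Apr has 30 days — 14 days to the end of Apr leaves 168.
May has 31 days (137 left).
Jun has 30 days (107 left).
Jul has 31 days (76 left).
Aug has 31 days (45 left).
Sep has 30 days (15 left).
15 days into Oct → Oct 15, 2018.

Oct 15, 2018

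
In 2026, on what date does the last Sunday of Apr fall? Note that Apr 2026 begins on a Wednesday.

Apr 26, 2026

Apr 2026 begins on a Wednesday, so the first Sunday is Apr 5 (4 days later).
Apr 2026 has 30 days. Adding weeks: 5, 12, 19, 26 — the last one ≤ 30 is the 26th.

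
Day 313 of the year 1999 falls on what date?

Nov 9, 1999

Jan has 31 days (313 − 31 = 282 remain).
Feb has 28 days (282 − 28 = 254 remain).
Mar has 31 days (254 − 31 = 223 remain).
Apr has 30 days (223 − 30 = 193 remain).
May has 31 days (193 − 31 = 162 remain).
Jun has 30 days (162 − 30 = 132 remain).
Jul has 31 days (132 − 31 = 101 remain).
Aug has 31 days (101 − 31 = 70 remain).
Sep has 30 days (70 − 30 = 40 remain).
Oct has 31 days (40 − 31 = 9 remain).
9 into Nov → Nov 9.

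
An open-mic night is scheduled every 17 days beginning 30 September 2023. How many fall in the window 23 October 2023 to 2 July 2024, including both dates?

Occurrences land 17·i days after 30 September 2023 for i = 0, 1, 2, …
23 October 2023 is 23 days after the start; 23 ÷ 17 = 1 remainder 6; since the remainder is 6, round up to i = 2. First occurrence in the window: #3 on 3 November 2023 (2×17 = 34 days in).
2 July 2024 is 276 days after the start; 276 ÷ 17 = 16 remainder 4. Last occurrence in the window: #17 on 28 June 2024.
Occurrences #3 through #17: 15 in total.

15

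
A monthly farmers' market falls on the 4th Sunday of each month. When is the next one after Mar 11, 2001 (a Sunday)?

Mar 2001 starts on a Thursday; its first Sunday is the 4th, so the 4th Sunday is the 25th — Mar 25, 2001.
Mar 25, 2001 is after Mar 11, 2001, so that is the next one.

Mar 25, 2001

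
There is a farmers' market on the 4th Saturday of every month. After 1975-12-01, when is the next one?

1975-12-27

December 1975 starts on a Monday; its first Saturday is the 6th, so the 4th Saturday is the 27th — 1975-12-27.
1975-12-27 is after 1975-12-01, so that is the next one.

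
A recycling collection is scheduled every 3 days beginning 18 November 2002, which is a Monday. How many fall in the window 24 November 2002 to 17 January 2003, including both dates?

Occurrences land 3·i days after 18 November 2002 for i = 0, 1, 2, …
24 November 2002 is 6 days after the start; 6 ÷ 3 = 2 remainder 0. First occurrence in the window: #3 on 24 November 2002 (2×3 = 6 days in).
17 January 2003 is 60 days after the start; 60 ÷ 3 = 20 remainder 0. Last occurrence in the window: #21 on 17 January 2003.
Occurrences #3 through #21: 19 in total.

19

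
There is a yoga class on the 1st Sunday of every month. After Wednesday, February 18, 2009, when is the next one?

February 2009 starts on a Sunday, so its 1st Sunday is February 1, 2009.
That is not after February 18, 2009, so look at March 2009.
March 2009 starts on a Sunday, so its 1st Sunday is March 1, 2009.

March 1, 2009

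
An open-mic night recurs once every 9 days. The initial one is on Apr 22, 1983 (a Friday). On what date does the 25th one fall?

The 25th occurrence is 24 intervals after the first: 24 × 9 = 216 days after Apr 22, 1983.
Apr has 30 days — 8 days to the end of Apr leaves 208.
May has 31 days (177 left).
Jun has 30 days (147 left).
Jul has 31 days (116 left).
Aug has 31 days (85 left).
Sep has 30 days (55 left).
Oct has 31 days (24 left).
24 days into Nov → Nov 24, 1983.

Nov 24, 1983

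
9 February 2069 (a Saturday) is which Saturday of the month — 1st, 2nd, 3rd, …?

2nd

Day 9 falls in week ⌈9/7⌉ of the month.
Days 1–7 hold the 1st Saturday, 8–14 the 2nd, 15–21 the 3rd, 22–28 the 4th, 29–31 the 5th.
9 is in the range for the 2nd.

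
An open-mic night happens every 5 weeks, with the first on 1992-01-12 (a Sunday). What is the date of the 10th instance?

1992-11-22

The 10th occurrence is 9 intervals after the first: 9 × 35 = 315 days after 1992-01-12.
January has 31 days — 19 days to the end of January leaves 296.
February has 29 days (267 left).
March has 31 days (236 left).
April has 30 days (206 left).
May has 31 days (175 left).
June has 30 days (145 left).
July has 31 days (114 left).
August has 31 days (83 left).
September has 30 days (53 left).
October has 31 days (22 left).
22 days into November → 1992-11-22.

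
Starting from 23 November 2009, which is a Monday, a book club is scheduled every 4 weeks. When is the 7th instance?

The 7th occurrence is 6 intervals after the first: 6 × 28 = 168 days after 23 November 2009.
November has 30 days — 7 days to the end of November leaves 161.
December has 31 days (130 left).
January has 31 days (99 left).
February has 28 days (71 left).
March has 31 days (40 left).
April has 30 days (10 left).
10 days into May → 10 May 2010.

10 May 2010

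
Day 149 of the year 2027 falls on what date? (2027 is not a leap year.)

January has 31 days (149 − 31 = 118 remain).
February has 28 days (118 − 28 = 90 remain).
March has 31 days (90 − 31 = 59 remain).
April has 30 days (59 − 30 = 29 remain).
29 into May → May 29.

2027-05-29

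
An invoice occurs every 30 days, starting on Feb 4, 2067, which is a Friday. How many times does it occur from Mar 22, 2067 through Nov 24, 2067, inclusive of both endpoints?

Occurrences land 30·i days after Feb 4, 2067 for i = 0, 1, 2, …
Mar 22, 2067 is 46 days after the start; 46 ÷ 30 = 1 remainder 16; since the remainder is 16, round up to i = 2. First occurrence in the window: #3 on Apr 5, 2067 (2×30 = 60 days in).
Nov 24, 2067 is 293 days after the start; 293 ÷ 30 = 9 remainder 23. Last occurrence in the window: #10 on Nov 1, 2067.
Occurrences #3 through #10: 8 in total.

8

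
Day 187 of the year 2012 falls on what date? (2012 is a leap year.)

2012-07-05

January has 31 days (187 − 31 = 156 remain).
February has 29 days (156 − 29 = 127 remain).
March has 31 days (127 − 31 = 96 remain).
April has 30 days (96 − 30 = 66 remain).
May has 31 days (66 − 31 = 35 remain).
June has 30 days (35 − 30 = 5 remain).
5 into July → July 5.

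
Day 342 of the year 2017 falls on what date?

Dec 8, 2017

Jan has 31 days (342 − 31 = 311 remain).
Feb has 28 days (311 − 28 = 283 remain).
Mar has 31 days (283 − 31 = 252 remain).
Apr has 30 days (252 − 30 = 222 remain).
May has 31 days (222 − 31 = 191 remain).
Jun has 30 days (191 − 30 = 161 remain).
Jul has 31 days (161 − 31 = 130 remain).
Aug has 31 days (130 − 31 = 99 remain).
Sep has 30 days (99 − 30 = 69 remain).
Oct has 31 days (69 − 31 = 38 remain).
Nov has 30 days (38 − 30 = 8 remain).
8 into Dec → Dec 8.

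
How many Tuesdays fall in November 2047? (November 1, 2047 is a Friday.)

November 1, 2047 is a Friday; the first Tuesday on or after it is November 5, 2047 (4 days later).
From November 5, 2047 to November 30, 2047 is 30 − 5 = 25 days.
25 ÷ 7 = 3 full weeks with remainder 4, so 3 more Tuesdays after the first → 4.

4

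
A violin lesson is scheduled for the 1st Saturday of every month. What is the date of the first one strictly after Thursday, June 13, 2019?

June 2019 starts on a Saturday, so its 1st Saturday is June 1, 2019.
That is not after June 13, 2019, so look at July 2019.
July 2019 starts on a Monday, so its 1st Saturday is July 6, 2019 (5 days in).

July 6, 2019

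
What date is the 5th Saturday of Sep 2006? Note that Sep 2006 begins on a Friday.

Sep 2006 begins on a Friday, so the first Saturday is Sep 2 (1 day later).
The 5th Saturday is 4 weeks later: 2 + 28 = 30.

Sep 30, 2006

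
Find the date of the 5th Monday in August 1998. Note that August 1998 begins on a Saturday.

August 1998 begins on a Saturday, so the first Monday is August 3 (2 days later).
The 5th Monday is 4 weeks later: 3 + 28 = 31.

August 31, 1998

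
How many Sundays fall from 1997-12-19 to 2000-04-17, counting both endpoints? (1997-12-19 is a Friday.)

1997-12-19 is a Friday; the first Sunday on or after it is 1997-12-21 (2 days later).
From 1997-12-21 to 2000-04-17: 10 + 365 + 365 + 108 = 848 days (rest of 1997, 1998, 1999, to 2000-04-17 in 2000).
848 ÷ 7 = 121 full weeks with remainder 1, so 121 more Sundays after the first → 122.

122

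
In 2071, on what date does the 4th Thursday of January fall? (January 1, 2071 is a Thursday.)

22 January 2071

January 2071 begins on a Thursday, so the first Thursday is January 1.
The 4th Thursday is 3 weeks later: 1 + 21 = 22.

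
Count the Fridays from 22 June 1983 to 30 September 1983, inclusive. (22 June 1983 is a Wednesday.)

15

22 June 1983 is a Wednesday; the first Friday on or after it is 24 June 1983 (2 days later).
From 24 June 1983 to 30 September 1983: 6 + 31 + 31 + 30 = 98 days (rest of June, July, August, September).
98 ÷ 7 = 14 full weeks with remainder 0, so 14 more Fridays after the first → 15.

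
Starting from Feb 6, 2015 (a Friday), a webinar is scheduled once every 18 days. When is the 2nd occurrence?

Feb 24, 2015

The 2nd occurrence is 1 interval after the first: 1 × 18 = 18 days after Feb 6, 2015.
18 days later is Feb 24, 2015.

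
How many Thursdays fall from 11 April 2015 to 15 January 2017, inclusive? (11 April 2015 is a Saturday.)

11 April 2015 is a Saturday; the first Thursday on or after it is 16 April 2015 (5 days later).
From 16 April 2015 to 15 January 2017: 259 + 366 + 15 = 640 days (rest of 2015, 2016, to 15 January 2017 in 2017).
640 ÷ 7 = 91 full weeks with remainder 3, so 91 more Thursdays after the first → 92.

92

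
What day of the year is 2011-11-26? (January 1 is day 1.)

Days in months before November: 31 + 28 + 31 + 30 + 31 + 30 + 31 + 31 + 30 + 31 = 304.
Plus 26 days into November → day 330.

330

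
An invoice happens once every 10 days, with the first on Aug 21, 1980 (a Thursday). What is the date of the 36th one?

The 36th occurrence is 35 intervals after the first: 35 × 10 = 350 days after Aug 21, 1980.
Aug has 31 days — 10 days to the end of Aug leaves 340.
Sep has 30 days (310 left).
Oct has 31 days (279 left).
Nov has 30 days (249 left).
Dec has 31 days (218 left).
Jan has 31 days (187 left).
Feb has 28 days (159 left).
Mar has 31 days (128 left).
Apr has 30 days (98 left).
May has 31 days (67 left).
Jun has 30 days (37 left).
Jul has 31 days (6 left).
6 days into Aug → Aug 6, 1981.

Aug 6, 1981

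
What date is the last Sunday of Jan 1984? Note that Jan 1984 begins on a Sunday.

Jan 29, 1984

Jan 1984 begins on a Sunday, so the first Sunday is Jan 1.
Jan 1984 has 31 days. Adding weeks: 1, 8, 15, 22, 29 — the last one ≤ 31 is the 29th.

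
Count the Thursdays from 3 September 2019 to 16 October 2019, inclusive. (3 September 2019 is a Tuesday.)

3 September 2019 is a Tuesday; the first Thursday on or after it is 5 September 2019 (2 days later).
From 5 September 2019 to 16 October 2019: 25 + 16 = 41 days (rest of September, October).
41 ÷ 7 = 5 full weeks with remainder 6, so 5 more Thursdays after the first → 6.

6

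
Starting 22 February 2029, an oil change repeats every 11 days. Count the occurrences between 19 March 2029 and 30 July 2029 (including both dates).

12

Occurrences land 11·i days after 22 February 2029 for i = 0, 1, 2, …
19 March 2029 is 25 days after the start; 25 ÷ 11 = 2 remainder 3; since the remainder is 3, round up to i = 3. First occurrence in the window: #4 on 27 March 2029 (3×11 = 33 days in).
30 July 2029 is 158 days after the start; 158 ÷ 11 = 14 remainder 4. Last occurrence in the window: #15 on 26 July 2029.
Occurrences #4 through #15: 12 in total.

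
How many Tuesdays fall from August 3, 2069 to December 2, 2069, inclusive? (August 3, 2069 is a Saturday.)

August 3, 2069 is a Saturday; the first Tuesday on or after it is August 6, 2069 (3 days later).
From August 6, 2069 to December 2, 2069: 25 + 30 + 31 + 30 + 2 = 118 days (rest of August, September, October, November, December).
118 ÷ 7 = 16 full weeks with remainder 6, so 16 more Tuesdays after the first → 17.

17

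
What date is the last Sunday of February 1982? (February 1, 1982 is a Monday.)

February 28, 1982

February 1982 begins on a Monday, so the first Sunday is February 7 (6 days later).
February 1982 has 28 days. Adding weeks: 7, 14, 21, 28 — the last one ≤ 28 is the 28th.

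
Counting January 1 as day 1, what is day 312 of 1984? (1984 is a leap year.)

January has 31 days (312 − 31 = 281 remain).
February has 29 days (281 − 29 = 252 remain).
March has 31 days (252 − 31 = 221 remain).
April has 30 days (221 − 30 = 191 remain).
May has 31 days (191 − 31 = 160 remain).
June has 30 days (160 − 30 = 130 remain).
July has 31 days (130 − 31 = 99 remain).
August has 31 days (99 − 31 = 68 remain).
September has 30 days (68 − 30 = 38 remain).
October has 31 days (38 − 31 = 7 remain).
7 into November → November 7.

7 November 1984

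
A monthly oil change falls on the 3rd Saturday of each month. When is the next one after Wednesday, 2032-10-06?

October 2032 starts on a Friday; its first Saturday is the 2nd, so the 3rd Saturday is the 16th — 2032-10-16.
2032-10-16 is after 2032-10-06, so that is the next one.

2032-10-16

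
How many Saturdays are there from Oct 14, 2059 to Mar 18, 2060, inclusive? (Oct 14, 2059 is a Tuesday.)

22

Oct 14, 2059 is a Tuesday; the first Saturday on or after it is Oct 18, 2059 (4 days later).
From Oct 18, 2059 to Mar 18, 2060: 13 + 30 + 31 + 31 + 29 + 18 = 152 days (rest of Oct, Nov, Dec, Jan, Feb, Mar).
152 ÷ 7 = 21 full weeks with remainder 5, so 21 more Saturdays after the first → 22.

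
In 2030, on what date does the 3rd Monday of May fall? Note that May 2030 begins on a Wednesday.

May 2030 begins on a Wednesday, so the first Monday is May 6 (5 days later).
The 3rd Monday is 2 weeks later: 6 + 14 = 20.

May 20, 2030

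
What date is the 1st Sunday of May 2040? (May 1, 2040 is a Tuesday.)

2040-05-06

May 2040 begins on a Tuesday, so the first Sunday is May 6 (5 days later).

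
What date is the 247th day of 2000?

Sep 3, 2000

Jan has 31 days (247 − 31 = 216 remain).
Feb has 29 days (216 − 29 = 187 remain).
Mar has 31 days (187 − 31 = 156 remain).
Apr has 30 days (156 − 30 = 126 remain).
May has 31 days (126 − 31 = 95 remain).
Jun has 30 days (95 − 30 = 65 remain).
Jul has 31 days (65 − 31 = 34 remain).
Aug has 31 days (34 − 31 = 3 remain).
3 into Sep → Sep 3.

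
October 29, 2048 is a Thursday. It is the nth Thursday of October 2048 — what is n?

Day 29 falls in week ⌈29/7⌉ of the month.
Days 1–7 hold the 1st Thursday, 8–14 the 2nd, 15–21 the 3rd, 22–28 the 4th, 29–31 the 5th.
29 is in the range for the 5th.

5th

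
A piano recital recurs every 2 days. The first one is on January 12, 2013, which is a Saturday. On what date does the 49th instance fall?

The 49th occurrence is 48 intervals after the first: 48 × 2 = 96 days after January 12, 2013.
January has 31 days — 19 days to the end of January leaves 77.
February has 28 days (49 left).
March has 31 days (18 left).
18 days into April → April 18, 2013.

April 18, 2013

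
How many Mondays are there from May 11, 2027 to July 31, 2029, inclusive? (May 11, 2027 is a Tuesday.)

116

May 11, 2027 is a Tuesday; the first Monday on or after it is May 17, 2027 (6 days later).
From May 17, 2027 to July 31, 2029: 228 + 366 + 212 = 806 days (rest of 2027, 2028, to July 31, 2029 in 2029).
806 ÷ 7 = 115 full weeks with remainder 1, so 115 more Mondays after the first → 116.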